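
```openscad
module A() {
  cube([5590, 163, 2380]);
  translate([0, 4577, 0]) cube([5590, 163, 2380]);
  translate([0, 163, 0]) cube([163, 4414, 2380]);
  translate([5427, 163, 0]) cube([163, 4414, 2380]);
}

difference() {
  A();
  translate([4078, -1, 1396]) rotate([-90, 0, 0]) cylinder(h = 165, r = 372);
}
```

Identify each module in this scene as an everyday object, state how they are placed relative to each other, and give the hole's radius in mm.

The subtracted cylinder has r = 372 mm.

A is a house frame. The house frame has a circular hole through its front wall. The hole's radius is 372 mm.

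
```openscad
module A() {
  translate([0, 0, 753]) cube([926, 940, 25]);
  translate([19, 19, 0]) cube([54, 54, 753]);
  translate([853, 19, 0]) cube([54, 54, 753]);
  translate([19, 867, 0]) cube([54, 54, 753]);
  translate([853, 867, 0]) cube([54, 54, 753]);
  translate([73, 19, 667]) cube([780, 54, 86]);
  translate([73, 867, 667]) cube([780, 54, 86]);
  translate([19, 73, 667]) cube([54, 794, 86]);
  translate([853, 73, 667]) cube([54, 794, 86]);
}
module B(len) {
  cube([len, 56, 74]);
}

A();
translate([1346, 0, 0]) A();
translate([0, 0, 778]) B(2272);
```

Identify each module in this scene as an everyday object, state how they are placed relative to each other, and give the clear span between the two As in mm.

Second table starts at x = 1346; first ends at x = 926; clear span = 1346 − 926 = 420 mm.

A is a table. B is a beam. A beam spans the tops of two tables. The clear span between the two tables is 420 mm.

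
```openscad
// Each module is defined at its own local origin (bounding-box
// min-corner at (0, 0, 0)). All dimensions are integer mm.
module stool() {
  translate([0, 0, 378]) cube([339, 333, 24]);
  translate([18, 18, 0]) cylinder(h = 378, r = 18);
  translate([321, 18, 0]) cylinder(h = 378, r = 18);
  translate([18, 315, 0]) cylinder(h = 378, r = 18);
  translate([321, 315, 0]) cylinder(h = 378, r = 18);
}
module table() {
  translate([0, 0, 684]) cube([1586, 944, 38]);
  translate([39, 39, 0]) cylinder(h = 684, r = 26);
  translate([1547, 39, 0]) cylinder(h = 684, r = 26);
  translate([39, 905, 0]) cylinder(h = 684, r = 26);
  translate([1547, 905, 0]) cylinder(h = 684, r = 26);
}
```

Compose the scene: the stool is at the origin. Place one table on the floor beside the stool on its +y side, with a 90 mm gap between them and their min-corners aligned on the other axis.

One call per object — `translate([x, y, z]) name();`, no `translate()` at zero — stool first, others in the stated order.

stool();
translate([0, 423, 0]) table();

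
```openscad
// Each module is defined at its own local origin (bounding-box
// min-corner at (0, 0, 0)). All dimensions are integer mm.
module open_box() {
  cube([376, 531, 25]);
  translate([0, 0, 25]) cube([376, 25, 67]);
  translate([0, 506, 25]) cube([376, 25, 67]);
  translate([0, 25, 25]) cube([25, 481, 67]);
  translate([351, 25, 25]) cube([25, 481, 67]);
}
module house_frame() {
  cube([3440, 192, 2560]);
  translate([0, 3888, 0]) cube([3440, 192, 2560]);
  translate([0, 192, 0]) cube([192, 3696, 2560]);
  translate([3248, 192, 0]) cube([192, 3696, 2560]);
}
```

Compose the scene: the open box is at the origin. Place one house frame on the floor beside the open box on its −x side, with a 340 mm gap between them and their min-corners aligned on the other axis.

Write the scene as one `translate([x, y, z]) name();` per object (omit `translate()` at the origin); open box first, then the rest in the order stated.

open_box();
translate([-3780, 0, 0]) house_frame();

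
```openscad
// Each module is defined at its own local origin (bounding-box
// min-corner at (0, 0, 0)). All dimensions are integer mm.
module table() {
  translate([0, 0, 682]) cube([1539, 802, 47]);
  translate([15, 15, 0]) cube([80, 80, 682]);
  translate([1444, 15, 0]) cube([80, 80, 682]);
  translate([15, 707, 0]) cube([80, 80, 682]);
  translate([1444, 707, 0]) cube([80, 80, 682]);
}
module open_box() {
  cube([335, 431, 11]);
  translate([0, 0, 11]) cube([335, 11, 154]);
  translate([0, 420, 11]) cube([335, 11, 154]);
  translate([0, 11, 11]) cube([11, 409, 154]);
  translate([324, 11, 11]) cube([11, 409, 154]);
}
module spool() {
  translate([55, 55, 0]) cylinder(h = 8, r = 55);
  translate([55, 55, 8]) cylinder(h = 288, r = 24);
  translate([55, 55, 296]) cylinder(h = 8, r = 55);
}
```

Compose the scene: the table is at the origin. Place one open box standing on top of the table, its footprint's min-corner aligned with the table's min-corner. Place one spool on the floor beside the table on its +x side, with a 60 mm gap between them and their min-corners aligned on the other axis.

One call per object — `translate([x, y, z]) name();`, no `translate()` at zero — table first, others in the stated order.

table();
translate([0, 0, 729]) open_box();
translate([1599, 0, 0]) spool();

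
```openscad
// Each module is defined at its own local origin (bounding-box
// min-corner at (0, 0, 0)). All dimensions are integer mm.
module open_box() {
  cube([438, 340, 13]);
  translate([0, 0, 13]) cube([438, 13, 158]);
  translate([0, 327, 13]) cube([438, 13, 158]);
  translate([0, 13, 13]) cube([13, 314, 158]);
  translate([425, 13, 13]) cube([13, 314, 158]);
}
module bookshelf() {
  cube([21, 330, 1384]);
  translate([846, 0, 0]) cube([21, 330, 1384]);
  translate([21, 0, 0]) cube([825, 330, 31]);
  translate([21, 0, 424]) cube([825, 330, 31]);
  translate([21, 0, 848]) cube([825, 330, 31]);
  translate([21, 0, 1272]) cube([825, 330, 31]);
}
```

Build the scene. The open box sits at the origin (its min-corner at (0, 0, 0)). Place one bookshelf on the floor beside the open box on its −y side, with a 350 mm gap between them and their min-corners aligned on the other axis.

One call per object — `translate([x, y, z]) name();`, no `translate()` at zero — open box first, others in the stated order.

open_box();
translate([0, -680, 0]) bookshelf();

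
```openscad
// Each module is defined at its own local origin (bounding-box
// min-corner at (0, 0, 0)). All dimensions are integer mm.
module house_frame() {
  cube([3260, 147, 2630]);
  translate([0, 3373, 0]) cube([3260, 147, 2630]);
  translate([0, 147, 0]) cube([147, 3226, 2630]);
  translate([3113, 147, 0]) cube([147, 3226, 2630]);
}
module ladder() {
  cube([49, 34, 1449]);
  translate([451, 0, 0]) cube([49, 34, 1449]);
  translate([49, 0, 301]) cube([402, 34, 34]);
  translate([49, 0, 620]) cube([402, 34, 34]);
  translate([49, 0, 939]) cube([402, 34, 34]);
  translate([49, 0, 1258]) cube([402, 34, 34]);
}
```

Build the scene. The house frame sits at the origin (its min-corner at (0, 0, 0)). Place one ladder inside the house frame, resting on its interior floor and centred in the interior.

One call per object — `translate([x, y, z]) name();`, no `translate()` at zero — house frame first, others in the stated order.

house_frame();
translate([1380, 1743, 0]) ladder();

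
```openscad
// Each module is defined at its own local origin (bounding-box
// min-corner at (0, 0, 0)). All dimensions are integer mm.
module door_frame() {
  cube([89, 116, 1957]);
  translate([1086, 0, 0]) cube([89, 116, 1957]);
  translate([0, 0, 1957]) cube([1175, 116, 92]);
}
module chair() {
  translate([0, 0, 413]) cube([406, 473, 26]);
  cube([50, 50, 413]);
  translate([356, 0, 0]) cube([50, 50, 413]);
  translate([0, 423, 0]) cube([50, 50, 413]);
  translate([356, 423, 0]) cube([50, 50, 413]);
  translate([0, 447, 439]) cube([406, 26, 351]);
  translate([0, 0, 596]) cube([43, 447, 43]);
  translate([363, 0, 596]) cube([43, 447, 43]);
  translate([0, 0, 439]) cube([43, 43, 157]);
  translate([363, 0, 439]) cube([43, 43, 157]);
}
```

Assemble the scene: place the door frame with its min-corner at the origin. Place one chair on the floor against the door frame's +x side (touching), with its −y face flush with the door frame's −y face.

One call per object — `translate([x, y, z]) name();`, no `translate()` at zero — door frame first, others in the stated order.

door_frame();
translate([1175, 0, 0]) chair();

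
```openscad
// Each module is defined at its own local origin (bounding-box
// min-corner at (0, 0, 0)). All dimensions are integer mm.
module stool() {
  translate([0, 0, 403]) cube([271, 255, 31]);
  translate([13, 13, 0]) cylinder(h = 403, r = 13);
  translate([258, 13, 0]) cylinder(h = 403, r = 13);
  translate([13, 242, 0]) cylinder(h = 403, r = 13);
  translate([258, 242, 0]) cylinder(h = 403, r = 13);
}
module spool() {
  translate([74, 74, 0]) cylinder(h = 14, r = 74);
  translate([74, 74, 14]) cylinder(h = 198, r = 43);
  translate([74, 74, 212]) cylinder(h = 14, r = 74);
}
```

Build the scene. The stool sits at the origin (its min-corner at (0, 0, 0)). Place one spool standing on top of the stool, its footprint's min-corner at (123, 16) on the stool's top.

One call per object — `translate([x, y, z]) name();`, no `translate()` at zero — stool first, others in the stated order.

stool();
translate([123, 16, 434]) spool();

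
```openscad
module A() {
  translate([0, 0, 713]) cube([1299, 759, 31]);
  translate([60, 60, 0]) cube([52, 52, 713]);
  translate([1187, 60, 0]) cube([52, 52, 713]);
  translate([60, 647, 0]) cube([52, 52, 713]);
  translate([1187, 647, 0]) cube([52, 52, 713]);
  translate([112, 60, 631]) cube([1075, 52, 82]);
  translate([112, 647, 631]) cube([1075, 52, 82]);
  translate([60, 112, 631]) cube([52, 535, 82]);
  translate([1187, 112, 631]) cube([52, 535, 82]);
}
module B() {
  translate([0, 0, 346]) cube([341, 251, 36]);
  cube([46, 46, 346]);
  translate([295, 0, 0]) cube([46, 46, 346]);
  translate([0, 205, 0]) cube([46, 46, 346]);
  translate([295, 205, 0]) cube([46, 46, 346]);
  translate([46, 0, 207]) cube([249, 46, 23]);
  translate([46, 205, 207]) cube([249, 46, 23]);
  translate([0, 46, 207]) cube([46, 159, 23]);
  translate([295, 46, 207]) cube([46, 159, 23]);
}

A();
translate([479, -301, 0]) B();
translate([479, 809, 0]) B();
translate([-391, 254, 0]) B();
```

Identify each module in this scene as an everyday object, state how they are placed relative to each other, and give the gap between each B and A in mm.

A is a table. B is a stool. Three stools sit around the table at the −y, +y, −x sides. The gap between each stool and the table is 50 mm.

Each stool's nearest face is 50 mm from the table's bounding box.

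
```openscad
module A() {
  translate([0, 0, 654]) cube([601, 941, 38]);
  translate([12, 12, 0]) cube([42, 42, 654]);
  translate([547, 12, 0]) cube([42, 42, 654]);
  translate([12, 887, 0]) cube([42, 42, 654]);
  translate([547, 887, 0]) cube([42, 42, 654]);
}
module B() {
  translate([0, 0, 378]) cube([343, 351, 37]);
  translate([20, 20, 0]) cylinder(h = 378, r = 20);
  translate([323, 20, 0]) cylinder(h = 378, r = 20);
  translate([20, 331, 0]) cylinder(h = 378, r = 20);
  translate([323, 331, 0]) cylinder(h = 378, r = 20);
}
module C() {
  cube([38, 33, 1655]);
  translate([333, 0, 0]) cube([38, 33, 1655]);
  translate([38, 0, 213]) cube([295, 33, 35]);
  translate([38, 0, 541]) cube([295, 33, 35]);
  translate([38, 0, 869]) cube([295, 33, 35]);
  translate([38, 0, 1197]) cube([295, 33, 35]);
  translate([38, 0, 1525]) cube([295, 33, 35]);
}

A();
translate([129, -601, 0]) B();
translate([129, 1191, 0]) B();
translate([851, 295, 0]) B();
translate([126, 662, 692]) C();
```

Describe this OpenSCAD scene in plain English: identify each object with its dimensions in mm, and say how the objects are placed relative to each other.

A is a table: top 601 mm (x) × 941 mm (y), 38 mm thick, upper face at z = 692 mm, on four 42×42 mm square legs, each inset 12 mm from the nearest pair of top edges, running from z = 0 to the bottom of the top.

B is a simple wooden stool: a rectangular seat 343 mm (x) by 351 mm (y), 37 mm thick, top face at z = 415 mm, on four round legs, each 40 mm in diameter. The legs rest on z = 0, each leg's axis is inset half a diameter from the nearest pair of seat edges (so the leg's bounding box is flush with the corner).

C is a straight ladder. Two 38×33 mm vertical rails, 1655 mm tall, stand 371 mm apart (outside-to-outside) with their front faces coplanar on the −y side. 5 rungs, each 33 mm deep and 35 mm tall, span between the inner faces of the rails, front faces flush with the rails. The lowest rung's underside is at z = 213 mm and rungs are spaced 328 mm apart (underside to underside).

Three stools sit around the table at the −y, +y, +x sides. The ladder is on top of the table.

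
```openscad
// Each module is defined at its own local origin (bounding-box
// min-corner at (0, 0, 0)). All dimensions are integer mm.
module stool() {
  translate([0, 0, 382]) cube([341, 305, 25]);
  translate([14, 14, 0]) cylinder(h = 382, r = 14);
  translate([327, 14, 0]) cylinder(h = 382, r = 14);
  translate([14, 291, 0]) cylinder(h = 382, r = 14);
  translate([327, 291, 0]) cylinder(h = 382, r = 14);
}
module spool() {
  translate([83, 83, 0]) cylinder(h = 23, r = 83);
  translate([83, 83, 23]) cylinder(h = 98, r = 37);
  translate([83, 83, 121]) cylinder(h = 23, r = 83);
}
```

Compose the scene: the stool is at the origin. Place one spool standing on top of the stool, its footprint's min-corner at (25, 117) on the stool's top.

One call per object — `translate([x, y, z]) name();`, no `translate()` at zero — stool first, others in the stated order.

stool();
translate([25, 117, 407]) spool();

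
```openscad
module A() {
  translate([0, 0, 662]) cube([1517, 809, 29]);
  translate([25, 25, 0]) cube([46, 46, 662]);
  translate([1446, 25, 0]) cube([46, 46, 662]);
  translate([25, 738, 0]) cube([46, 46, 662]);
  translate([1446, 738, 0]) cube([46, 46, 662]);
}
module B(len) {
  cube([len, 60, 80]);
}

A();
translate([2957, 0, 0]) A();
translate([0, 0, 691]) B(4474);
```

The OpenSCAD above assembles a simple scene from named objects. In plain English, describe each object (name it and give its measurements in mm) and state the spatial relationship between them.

A is a rectangular dining table. The top is 1517×809×29 mm with its upper surface at z = 691 mm. It stands on four 46×46 mm square legs, each inset 25 mm from the nearest pair of top edges, running from the floor to the underside of the top.

B is a rectangular beam 4474 mm long (x), 60 mm deep (y), 80 mm thick (z).

The beam spans the tops of two tables placed 1440 mm apart, resting at z = 691 mm.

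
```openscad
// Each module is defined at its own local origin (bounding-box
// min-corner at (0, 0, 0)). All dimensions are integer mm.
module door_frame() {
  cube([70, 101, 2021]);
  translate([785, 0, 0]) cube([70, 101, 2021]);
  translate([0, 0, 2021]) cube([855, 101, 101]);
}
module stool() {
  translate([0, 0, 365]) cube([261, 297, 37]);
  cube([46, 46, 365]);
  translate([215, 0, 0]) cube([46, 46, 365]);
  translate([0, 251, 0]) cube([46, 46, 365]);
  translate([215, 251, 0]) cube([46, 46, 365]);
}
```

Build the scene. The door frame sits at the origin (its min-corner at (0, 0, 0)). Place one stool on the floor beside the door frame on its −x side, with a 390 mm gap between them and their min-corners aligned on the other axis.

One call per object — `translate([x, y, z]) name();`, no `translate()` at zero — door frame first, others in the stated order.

door_frame();
translate([-651, 0, 0]) stool();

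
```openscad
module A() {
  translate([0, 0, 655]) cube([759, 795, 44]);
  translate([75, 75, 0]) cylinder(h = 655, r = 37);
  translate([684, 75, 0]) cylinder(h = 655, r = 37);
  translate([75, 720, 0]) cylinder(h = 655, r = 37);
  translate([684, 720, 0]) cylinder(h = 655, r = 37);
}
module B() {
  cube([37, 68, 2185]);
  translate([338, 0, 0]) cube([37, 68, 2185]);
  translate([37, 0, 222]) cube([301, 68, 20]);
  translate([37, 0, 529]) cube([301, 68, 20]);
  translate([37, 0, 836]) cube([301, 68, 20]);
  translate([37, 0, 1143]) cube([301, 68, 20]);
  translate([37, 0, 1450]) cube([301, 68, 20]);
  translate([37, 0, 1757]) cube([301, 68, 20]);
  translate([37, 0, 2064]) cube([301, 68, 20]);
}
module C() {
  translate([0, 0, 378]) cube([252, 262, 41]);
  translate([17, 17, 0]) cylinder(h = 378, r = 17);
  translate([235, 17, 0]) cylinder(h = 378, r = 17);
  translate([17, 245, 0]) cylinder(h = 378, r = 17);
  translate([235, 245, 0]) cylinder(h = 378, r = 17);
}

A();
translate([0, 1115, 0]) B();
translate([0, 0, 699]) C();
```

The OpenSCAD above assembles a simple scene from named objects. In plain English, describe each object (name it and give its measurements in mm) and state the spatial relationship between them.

A is a table: top 759 mm (x) × 795 mm (y), 44 mm thick, upper face at z = 699 mm, on four round legs of 74 mm diameter, each leg's bounding box inset 38 mm from the nearest pair of top edges, running from z = 0 to the bottom of the top.

B is a wooden ladder with two side rails of 37×68 mm section and 2185 mm height, set 375 mm apart overall. Between them run 7 rectangular rungs (68 mm deep, 20 mm thick), front faces flush with the rails' −y face. The bottom of the first rung is 222 mm above the floor and each subsequent rung is 307 mm higher than the one below.

C is a four-legged stool. The seat is 252×262 mm, 41 mm thick, top at z = 419 mm. It stands on four round legs, each 34 mm in diameter, from z = 0 to the seat underside, each leg's axis is inset half a diameter from the nearest pair of seat edges (so the leg's bounding box is flush with the corner).

The ladder is on the floor beside the table on its +y side. The stool is on top of the table.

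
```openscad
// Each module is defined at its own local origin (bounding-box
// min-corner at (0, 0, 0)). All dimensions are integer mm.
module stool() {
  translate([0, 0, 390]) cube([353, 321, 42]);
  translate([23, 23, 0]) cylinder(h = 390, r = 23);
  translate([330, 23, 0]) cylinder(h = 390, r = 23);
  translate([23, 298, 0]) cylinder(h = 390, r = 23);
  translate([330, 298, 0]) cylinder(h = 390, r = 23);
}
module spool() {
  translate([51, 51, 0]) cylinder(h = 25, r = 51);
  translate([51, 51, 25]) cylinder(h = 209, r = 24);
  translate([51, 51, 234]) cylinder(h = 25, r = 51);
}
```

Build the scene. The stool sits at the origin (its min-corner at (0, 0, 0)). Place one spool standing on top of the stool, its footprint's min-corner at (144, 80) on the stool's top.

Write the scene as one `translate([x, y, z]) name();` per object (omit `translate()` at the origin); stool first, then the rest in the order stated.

stool();
translate([144, 80, 432]) spool();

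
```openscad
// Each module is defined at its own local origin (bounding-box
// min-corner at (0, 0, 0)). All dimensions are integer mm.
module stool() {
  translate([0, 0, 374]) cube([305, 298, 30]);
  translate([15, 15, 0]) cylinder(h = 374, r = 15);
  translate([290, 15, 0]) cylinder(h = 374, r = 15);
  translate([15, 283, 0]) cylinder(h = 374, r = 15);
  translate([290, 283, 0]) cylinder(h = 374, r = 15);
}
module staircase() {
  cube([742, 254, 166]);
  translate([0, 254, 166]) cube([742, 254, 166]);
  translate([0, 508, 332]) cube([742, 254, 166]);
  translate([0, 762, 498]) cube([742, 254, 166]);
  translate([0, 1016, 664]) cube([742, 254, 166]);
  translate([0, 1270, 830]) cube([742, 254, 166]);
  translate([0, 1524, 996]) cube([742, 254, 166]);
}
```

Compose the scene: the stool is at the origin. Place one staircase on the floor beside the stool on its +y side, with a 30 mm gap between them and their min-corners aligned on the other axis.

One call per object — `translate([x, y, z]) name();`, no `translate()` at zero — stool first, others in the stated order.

stool();
translate([0, 328, 0]) staircase();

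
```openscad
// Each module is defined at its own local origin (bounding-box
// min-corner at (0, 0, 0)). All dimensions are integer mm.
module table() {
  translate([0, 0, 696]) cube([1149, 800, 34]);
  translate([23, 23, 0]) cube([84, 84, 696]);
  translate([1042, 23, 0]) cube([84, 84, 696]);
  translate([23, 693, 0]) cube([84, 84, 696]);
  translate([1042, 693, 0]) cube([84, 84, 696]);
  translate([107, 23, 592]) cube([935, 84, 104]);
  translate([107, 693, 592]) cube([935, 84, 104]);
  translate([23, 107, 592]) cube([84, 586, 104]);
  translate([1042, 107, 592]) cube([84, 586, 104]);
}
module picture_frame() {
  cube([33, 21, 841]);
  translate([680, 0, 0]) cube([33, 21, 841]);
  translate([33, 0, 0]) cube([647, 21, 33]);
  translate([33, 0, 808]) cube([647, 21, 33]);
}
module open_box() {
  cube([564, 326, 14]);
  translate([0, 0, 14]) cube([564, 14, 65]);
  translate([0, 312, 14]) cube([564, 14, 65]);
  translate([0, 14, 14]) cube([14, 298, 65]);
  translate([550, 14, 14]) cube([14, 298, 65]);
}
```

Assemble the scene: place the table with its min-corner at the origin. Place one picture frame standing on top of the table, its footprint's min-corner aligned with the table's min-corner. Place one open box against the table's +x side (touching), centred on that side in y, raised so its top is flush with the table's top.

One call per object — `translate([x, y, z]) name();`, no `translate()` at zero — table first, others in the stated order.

table();
translate([0, 0, 730]) picture_frame();
translate([1149, 237, 651]) open_box();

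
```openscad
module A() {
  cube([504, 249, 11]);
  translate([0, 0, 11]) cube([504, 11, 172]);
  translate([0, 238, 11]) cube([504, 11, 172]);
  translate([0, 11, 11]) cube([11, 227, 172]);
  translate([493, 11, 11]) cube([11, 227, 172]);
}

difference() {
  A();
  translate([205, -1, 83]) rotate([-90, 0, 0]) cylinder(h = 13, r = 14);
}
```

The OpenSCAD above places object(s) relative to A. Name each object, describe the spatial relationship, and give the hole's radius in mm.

The subtracted cylinder has r = 14 mm.

A is an open box. The open box has a circular hole through its front wall. The hole's radius is 14 mm.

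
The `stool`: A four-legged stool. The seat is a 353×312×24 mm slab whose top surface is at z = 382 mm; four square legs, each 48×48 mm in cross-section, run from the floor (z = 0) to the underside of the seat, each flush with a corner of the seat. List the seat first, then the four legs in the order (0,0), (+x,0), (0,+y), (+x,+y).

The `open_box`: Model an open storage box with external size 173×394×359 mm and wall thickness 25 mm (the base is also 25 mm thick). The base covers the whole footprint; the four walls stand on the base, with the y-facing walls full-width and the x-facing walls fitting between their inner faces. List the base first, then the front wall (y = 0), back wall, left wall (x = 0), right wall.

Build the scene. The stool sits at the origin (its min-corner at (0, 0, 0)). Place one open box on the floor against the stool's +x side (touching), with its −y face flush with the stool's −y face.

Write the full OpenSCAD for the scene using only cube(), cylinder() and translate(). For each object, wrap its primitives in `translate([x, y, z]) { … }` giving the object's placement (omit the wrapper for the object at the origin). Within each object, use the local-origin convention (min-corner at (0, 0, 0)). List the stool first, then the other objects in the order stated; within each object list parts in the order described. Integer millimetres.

translate([0, 0, 358]) cube([353, 312, 24]);
cube([48, 48, 358]);
translate([305, 0, 0]) cube([48, 48, 358]);
translate([0, 264, 0]) cube([48, 48, 358]);
translate([305, 264, 0]) cube([48, 48, 358]);
translate([353, 0, 0]) {
  cube([173, 394, 25]);
  translate([0, 0, 25]) cube([173, 25, 334]);
  translate([0, 369, 25]) cube([173, 25, 334]);
  translate([0, 25, 25]) cube([25, 344, 334]);
  translate([148, 25, 25]) cube([25, 344, 334]);
}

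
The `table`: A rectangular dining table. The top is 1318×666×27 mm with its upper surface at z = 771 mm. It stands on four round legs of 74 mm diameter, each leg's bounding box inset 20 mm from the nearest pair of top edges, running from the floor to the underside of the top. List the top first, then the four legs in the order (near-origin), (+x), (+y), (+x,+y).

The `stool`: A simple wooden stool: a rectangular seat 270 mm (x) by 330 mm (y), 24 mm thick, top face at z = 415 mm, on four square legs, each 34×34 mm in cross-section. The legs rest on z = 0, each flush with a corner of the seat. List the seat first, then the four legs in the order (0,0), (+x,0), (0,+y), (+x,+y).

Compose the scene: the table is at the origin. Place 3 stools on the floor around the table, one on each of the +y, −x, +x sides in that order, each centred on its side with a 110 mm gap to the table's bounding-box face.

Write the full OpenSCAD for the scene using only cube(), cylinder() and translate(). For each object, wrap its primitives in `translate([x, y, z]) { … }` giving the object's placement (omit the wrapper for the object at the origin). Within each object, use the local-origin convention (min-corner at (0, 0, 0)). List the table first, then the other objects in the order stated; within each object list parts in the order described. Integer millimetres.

translate([0, 0, 744]) cube([1318, 666, 27]);
translate([57, 57, 0]) cylinder(h = 744, r = 37);
translate([1261, 57, 0]) cylinder(h = 744, r = 37);
translate([57, 609, 0]) cylinder(h = 744, r = 37);
translate([1261, 609, 0]) cylinder(h = 744, r = 37);
translate([524, 776, 0]) {
  translate([0, 0, 391]) cube([270, 330, 24]);
  cube([34, 34, 391]);
  translate([236, 0, 0]) cube([34, 34, 391]);
  translate([0, 296, 0]) cube([34, 34, 391]);
  translate([236, 296, 0]) cube([34, 34, 391]);
}
translate([-380, 168, 0]) {
  translate([0, 0, 391]) cube([270, 330, 24]);
  cube([34, 34, 391]);
  translate([236, 0, 0]) cube([34, 34, 391]);
  translate([0, 296, 0]) cube([34, 34, 391]);
  translate([236, 296, 0]) cube([34, 34, 391]);
}
translate([1428, 168, 0]) {
  translate([0, 0, 391]) cube([270, 330, 24]);
  cube([34, 34, 391]);
  translate([236, 0, 0]) cube([34, 34, 391]);
  translate([0, 296, 0]) cube([34, 34, 391]);
  translate([236, 296, 0]) cube([34, 34, 391]);
}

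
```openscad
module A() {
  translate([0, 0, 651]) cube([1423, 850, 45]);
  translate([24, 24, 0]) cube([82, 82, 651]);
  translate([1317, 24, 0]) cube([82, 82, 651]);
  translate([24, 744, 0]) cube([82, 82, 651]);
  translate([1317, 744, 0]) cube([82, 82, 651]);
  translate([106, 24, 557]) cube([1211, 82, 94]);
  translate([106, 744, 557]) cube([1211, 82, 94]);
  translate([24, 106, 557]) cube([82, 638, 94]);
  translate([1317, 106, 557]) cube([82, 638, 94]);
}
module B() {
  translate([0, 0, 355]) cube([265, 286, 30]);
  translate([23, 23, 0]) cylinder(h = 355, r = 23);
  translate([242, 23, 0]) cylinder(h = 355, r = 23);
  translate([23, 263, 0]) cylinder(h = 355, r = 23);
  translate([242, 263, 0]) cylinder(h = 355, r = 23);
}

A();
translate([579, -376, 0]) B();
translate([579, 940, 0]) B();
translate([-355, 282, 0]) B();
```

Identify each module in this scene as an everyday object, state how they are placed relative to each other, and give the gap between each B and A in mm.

Each stool's nearest face is 90 mm from the table's bounding box.

A is a table. B is a stool. Three stools sit around the table at the −y, +y, −x sides. The gap between each stool and the table is 90 mm.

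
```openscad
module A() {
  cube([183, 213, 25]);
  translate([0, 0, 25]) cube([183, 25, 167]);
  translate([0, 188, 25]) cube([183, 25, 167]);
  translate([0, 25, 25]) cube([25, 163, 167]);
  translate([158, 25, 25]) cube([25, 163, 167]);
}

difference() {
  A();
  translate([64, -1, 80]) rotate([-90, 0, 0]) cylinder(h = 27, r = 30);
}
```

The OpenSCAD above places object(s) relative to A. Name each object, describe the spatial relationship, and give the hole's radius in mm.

The subtracted cylinder has r = 30 mm.

A is an open box. The open box has a circular hole through its front wall. The hole's radius is 30 mm.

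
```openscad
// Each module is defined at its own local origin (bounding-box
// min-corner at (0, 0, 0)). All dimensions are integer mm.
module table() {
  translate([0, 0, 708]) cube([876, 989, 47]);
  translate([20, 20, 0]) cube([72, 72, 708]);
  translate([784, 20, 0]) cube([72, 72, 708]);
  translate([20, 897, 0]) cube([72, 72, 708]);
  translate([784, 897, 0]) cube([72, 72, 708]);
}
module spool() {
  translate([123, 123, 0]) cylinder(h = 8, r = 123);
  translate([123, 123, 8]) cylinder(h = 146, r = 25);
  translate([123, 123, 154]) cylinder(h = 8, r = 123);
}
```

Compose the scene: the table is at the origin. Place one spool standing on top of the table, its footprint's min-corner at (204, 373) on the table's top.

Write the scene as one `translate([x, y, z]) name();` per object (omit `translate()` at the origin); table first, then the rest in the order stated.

table();
translate([204, 373, 755]) spool();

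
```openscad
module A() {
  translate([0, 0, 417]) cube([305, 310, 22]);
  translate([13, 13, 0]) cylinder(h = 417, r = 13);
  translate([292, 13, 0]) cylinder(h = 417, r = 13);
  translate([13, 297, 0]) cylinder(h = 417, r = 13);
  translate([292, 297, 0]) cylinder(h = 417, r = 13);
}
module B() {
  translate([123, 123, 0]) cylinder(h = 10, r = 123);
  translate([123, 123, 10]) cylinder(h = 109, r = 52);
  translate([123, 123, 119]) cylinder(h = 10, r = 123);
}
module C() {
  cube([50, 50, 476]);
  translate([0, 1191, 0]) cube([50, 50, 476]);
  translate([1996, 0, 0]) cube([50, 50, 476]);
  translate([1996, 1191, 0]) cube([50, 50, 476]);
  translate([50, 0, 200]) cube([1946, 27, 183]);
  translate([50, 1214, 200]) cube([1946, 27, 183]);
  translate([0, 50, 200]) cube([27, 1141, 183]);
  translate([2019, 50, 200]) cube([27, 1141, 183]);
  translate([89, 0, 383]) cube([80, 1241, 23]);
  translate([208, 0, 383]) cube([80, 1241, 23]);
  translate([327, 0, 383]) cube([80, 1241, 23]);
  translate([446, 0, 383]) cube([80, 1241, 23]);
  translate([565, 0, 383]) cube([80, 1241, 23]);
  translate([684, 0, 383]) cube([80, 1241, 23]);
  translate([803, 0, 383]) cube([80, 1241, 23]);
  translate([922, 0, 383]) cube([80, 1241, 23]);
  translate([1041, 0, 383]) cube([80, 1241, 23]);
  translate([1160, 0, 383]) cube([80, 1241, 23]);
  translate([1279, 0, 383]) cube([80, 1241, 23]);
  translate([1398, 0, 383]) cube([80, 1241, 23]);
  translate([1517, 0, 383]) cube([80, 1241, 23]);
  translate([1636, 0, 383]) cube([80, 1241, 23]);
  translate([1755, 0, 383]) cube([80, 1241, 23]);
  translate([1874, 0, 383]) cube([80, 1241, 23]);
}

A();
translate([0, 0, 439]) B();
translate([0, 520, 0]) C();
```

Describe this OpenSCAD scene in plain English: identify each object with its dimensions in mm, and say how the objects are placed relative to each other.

A is a simple wooden stool: a rectangular seat 305 mm (x) by 310 mm (y), 22 mm thick, top face at z = 439 mm, on four round legs, each 26 mm in diameter. The legs rest on z = 0, each leg's axis is inset half a diameter from the nearest pair of seat edges (so the leg's bounding box is flush with the corner).

B is a spool: two coaxial disc flanges of radius 123 mm and thickness 10 mm, joined by a core cylinder of radius 52 mm and height 109 mm. The lower flange rests on z = 0 and the three cylinders share a vertical axis.

C is a bed frame 2046 mm long (x) by 1241 mm wide (y). Four 50×50 mm corner posts, 476 mm tall, at the corners of the footprint. Four rails of 27 mm thickness and 183 mm height run between adjacent posts with their undersides at z = 200 mm, their outer faces flush with the outside of the frame (the two x-running rails run between the posts' inner faces; the two y-running rails run between the posts' inner faces). 16 slats, each 80 mm wide (x) and 23 mm thick, lie across the top of the two x-running rails, running the full 1241 mm width of the frame in y; the slats are evenly spaced along x between the inner faces of the end posts with equal gaps (rounded down to the nearest mm) at the −x end and between each pair — any rounding remainder accumulates at the +x end.

The spool is on top of the stool. The bed frame is on the floor beside the stool on its +y side.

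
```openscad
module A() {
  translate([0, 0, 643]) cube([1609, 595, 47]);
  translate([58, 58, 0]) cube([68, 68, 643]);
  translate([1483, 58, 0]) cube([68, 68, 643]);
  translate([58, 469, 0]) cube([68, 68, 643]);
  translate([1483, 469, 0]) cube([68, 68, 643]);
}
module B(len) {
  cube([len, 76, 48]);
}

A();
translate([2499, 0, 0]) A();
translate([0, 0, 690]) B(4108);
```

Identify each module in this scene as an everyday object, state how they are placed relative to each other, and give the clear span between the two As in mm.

A is a table. B is a beam. A beam spans the tops of two tables. The clear span between the two tables is 890 mm.

Second table starts at x = 2499; first ends at x = 1609; clear span = 2499 − 1609 = 890 mm.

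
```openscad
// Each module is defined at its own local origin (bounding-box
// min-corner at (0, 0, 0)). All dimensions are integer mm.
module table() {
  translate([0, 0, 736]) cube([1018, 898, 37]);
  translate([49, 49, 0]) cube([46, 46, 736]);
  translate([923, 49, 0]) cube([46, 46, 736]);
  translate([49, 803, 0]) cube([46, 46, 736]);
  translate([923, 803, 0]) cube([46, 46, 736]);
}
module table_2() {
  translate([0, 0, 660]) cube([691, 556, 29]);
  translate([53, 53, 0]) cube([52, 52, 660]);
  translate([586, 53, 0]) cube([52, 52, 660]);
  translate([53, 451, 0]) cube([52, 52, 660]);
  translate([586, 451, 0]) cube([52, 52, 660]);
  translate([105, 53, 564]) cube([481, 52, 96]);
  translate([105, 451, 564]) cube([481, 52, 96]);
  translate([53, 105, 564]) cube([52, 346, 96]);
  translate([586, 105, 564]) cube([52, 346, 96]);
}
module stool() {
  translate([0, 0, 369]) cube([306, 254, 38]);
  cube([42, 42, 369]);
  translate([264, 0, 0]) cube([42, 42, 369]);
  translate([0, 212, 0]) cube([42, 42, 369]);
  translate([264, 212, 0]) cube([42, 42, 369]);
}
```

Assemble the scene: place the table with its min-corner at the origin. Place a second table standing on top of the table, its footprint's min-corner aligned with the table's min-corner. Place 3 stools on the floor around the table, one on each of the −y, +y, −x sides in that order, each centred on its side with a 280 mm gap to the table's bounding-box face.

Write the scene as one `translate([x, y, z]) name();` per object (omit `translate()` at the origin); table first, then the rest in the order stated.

table();
translate([0, 0, 773]) table_2();
translate([356, -534, 0]) stool();
translate([356, 1178, 0]) stool();
translate([-586, 322, 0]) stool();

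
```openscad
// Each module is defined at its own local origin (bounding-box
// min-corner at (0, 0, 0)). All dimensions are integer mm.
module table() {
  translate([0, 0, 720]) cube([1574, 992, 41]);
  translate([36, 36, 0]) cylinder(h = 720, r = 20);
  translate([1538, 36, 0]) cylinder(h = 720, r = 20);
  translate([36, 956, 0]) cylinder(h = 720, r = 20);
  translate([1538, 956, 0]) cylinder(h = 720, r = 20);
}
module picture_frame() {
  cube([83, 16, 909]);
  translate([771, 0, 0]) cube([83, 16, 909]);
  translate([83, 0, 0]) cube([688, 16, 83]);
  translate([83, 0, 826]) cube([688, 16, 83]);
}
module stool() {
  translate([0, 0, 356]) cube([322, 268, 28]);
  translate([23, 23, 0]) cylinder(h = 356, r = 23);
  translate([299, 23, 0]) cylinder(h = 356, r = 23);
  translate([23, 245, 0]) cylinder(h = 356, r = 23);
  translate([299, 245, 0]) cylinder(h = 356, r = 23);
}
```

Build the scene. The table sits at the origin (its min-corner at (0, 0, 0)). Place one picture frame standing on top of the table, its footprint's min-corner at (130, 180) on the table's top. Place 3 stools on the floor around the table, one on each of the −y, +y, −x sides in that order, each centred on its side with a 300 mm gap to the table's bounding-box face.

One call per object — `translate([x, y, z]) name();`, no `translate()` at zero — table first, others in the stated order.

table();
translate([130, 180, 761]) picture_frame();
translate([626, -568, 0]) stool();
translate([626, 1292, 0]) stool();
translate([-622, 362, 0]) stool();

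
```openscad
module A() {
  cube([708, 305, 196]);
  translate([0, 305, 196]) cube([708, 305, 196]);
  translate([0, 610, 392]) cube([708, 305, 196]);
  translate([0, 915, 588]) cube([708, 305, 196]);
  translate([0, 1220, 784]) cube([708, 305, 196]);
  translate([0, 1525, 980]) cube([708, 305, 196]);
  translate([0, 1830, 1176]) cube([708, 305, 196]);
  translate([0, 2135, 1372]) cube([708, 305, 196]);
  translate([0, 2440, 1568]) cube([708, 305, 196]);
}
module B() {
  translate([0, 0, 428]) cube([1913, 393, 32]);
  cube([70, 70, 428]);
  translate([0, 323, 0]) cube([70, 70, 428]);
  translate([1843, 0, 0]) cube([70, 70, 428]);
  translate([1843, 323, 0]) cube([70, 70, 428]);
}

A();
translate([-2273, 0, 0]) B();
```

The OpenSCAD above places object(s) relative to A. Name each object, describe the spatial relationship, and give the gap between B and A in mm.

A is a staircase. B is a bench. The bench is on the floor beside the staircase on its −x side. The gap between the bench and the staircase is 360 mm.

The bench's nearest face is 360 mm from the staircase's −x face.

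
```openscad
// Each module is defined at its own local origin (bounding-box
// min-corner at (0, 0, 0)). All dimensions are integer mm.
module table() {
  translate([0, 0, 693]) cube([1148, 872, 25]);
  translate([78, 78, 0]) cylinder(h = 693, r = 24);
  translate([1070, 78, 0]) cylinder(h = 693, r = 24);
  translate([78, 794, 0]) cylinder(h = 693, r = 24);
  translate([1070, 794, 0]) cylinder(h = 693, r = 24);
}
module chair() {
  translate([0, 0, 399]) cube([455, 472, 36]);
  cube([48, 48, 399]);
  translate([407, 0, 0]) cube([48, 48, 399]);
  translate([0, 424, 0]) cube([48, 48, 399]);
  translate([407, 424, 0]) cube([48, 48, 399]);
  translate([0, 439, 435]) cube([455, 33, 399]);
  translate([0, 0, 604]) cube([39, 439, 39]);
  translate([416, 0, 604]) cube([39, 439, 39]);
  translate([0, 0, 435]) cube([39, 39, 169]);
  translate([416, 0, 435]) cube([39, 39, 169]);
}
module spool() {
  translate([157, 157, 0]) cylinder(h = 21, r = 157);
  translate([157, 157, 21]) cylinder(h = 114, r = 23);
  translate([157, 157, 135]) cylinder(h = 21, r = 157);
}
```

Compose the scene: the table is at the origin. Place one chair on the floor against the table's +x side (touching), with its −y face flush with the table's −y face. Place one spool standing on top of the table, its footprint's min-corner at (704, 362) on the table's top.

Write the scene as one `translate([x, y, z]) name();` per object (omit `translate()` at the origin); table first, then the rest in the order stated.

table();
translate([1148, 0, 0]) chair();
translate([704, 362, 718]) spool();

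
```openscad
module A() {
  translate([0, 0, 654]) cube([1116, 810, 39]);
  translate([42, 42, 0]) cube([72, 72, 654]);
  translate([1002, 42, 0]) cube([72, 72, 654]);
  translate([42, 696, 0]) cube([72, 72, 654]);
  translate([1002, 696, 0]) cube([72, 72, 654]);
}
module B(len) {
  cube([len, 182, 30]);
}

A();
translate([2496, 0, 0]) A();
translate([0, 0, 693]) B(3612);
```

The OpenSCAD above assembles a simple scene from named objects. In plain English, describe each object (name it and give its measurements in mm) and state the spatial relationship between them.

A is a table with a 1116×810 mm rectangular top, 39 mm thick, top surface at z = 693 mm, supported by four 72×72 mm square legs, each inset 42 mm from the nearest pair of top edges, running from the floor.

B is a rectangular beam 3612 mm long (x), 182 mm deep (y), 30 mm thick (z).

The beam spans the tops of two tables placed 1380 mm apart, resting at z = 693 mm.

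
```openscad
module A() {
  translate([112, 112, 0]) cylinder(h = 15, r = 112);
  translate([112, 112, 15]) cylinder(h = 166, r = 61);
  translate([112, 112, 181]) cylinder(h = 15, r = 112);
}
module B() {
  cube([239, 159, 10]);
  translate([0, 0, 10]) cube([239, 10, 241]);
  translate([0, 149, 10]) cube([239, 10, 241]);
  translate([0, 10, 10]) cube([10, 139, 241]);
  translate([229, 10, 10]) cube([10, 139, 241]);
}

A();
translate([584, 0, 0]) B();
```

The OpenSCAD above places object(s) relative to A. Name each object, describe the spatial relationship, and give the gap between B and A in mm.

The open box's nearest face is 360 mm from the spool's +x face.

A is a spool. B is an open box. The open box is on the floor beside the spool on its +x side. The gap between the open box and the spool is 360 mm.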